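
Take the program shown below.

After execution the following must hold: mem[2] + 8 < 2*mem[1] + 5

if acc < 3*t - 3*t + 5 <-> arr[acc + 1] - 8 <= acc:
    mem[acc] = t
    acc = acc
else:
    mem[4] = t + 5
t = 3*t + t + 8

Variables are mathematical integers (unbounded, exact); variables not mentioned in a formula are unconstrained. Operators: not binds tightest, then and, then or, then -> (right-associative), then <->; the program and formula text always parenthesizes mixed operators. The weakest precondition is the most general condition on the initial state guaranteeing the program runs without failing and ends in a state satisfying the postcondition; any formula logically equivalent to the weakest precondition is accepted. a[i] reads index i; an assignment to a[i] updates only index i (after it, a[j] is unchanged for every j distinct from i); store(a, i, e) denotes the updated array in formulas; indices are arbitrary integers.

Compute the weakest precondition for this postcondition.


Working backward. After the program, the postcondition mem[2] + 8 < 2*mem[1] + 5 must hold; in canonical form it is mem[2] < 2*mem[1] - 3.
Before t := 3*t + t + 8: mem[2] < 2*mem[1] - 3
Then branch requires store(mem, acc, t)[2] < 2*store(mem, acc, t)[1] - 3; else branch requires mem[2] < 2*mem[1] - 3.
Before the if: ((acc < 5 <-> arr[acc + 1] <= acc + 8) -> store(mem, acc, t)[2] < 2*store(mem, acc, t)[1] - 3) and ((not (acc < 5 <-> arr[acc + 1] <= acc + 8)) -> mem[2] < 2*mem[1] - 3)
Answer: WP = ((acc < 5 <-> arr[acc + 1] <= acc + 8) -> store(mem, acc, t)[2] < 2*store(mem, acc, t)[1] - 3) and ((not (acc < 5 <-> arr[acc + 1] <= acc + 8)) -> mem[2] < 2*mem[1] - 3)


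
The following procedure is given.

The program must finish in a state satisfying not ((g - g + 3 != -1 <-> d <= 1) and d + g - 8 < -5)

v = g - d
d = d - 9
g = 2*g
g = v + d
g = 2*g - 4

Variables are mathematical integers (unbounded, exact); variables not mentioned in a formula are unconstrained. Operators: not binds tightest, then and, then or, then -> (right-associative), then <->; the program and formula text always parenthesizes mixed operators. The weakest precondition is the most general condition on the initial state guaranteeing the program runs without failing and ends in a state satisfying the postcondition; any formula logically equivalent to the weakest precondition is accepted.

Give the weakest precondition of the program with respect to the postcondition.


Working backward. After the program, the postcondition not ((g - g + 3 != -1 <-> d <= 1) and d + g - 8 < -5) must hold; in canonical form it is not (d <= 1 and d + g < 3).
Before g := 2*g - 4: not (d <= 1 and d + 2*g < 7)
Before g := v + d: not (d <= 1 and 3*d + 2*v < 7)
Before g := 2*g: not (d <= 1 and 3*d + 2*v < 7)
Before d := d - 9: not (d <= 10 and 3*d + 2*v < 34)
Before v := g - d: not (d <= 10 and d + 2*g < 34)
Answer: WP = not (d <= 10 and d + 2*g < 34)


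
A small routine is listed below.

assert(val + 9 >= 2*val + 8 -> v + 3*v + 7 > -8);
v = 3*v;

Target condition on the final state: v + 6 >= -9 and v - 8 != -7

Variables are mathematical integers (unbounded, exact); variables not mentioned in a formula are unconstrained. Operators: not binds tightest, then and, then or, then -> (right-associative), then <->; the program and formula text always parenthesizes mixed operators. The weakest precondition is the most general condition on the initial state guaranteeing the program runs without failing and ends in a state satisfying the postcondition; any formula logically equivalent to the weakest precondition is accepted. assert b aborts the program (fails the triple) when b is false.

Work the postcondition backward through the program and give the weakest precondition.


Working backward. After the program, the postcondition v + 6 >= -9 and v - 8 != -7 must hold; in canonical form it is v >= -15 and v != 1.
Before v := 3*v: 3*v >= -15 and 3*v != 1
Before assert val + 9 >= 2*val + 8 -> v + 3*v + 7 > -8: (val <= 1 -> 4*v > -15) and 3*v >= -15 and 3*v != 1
Answer: WP = (val <= 1 -> 4*v > -15) and 3*v >= -15 and 3*v != 1


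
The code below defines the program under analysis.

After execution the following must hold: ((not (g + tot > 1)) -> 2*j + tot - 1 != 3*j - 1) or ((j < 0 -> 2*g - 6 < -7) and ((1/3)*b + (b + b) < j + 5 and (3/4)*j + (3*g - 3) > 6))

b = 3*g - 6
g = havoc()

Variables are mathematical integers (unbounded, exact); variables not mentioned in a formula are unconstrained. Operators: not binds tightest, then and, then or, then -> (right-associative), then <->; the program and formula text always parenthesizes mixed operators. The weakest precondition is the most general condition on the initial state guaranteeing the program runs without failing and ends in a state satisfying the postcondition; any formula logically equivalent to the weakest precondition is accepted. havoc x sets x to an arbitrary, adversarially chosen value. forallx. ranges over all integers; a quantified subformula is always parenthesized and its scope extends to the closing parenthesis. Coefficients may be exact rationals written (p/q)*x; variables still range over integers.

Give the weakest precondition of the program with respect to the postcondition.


Working backward. After the program, the postcondition ((not (g + tot > 1)) -> 2*j + tot - 1 != 3*j - 1) or ((j < 0 -> 2*g - 6 < -7) and ((1/3)*b + (b + b) < j + 5 and (3/4)*j + (3*g - 3) > 6)) must hold; in canonical form it is ((not (g + tot > 1)) -> tot != j) or ((j < 0 -> 2*g < -1) and (7/3)*b < j + 5 and 3*g + (3/4)*j > 9).
Before havoc g: forall g_1. (((not (g_1 + tot > 1)) -> tot != j) or ((j < 0 -> 2*g_1 < -1) and (7/3)*b < j + 5 and 3*g_1 + (3/4)*j > 9))
Before b := 3*g - 6: forall g_1. (((not (g_1 + tot > 1)) -> tot != j) or ((j < 0 -> 2*g_1 < -1) and 7*g < j + 19 and 3*g_1 + (3/4)*j > 9))
Answer: WP = forall g_1. (((not (g_1 + tot > 1)) -> tot != j) or ((j < 0 -> 2*g_1 < -1) and 7*g < j + 19 and 3*g_1 + (3/4)*j > 9))


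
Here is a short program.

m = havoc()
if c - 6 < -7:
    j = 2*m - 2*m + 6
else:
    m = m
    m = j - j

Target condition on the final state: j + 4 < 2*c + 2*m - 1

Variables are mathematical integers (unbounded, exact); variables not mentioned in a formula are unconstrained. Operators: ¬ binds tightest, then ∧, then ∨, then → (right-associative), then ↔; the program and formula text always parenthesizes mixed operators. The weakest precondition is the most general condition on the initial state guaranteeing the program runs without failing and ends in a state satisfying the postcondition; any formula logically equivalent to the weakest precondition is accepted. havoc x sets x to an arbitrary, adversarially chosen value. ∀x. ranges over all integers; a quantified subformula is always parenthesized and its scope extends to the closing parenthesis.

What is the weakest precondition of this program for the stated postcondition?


Working backward. After the program, the postcondition j + 4 < 2*c + 2*m - 1 must hold; in canonical form it is j < 2*c + 2*m - 5.
Then branch requires 2*c + 2*m > 11; else branch requires j < 2*c - 5.
Before the if: (c < -1 → 2*c + 2*m > 11) ∧ ((¬(c < -1)) → j < 2*c - 5)
Before havoc m: ∀m_1. ((c < -1 → 2*c + 2*m_1 > 11) ∧ ((¬(c < -1)) → j < 2*c - 5))
Answer: WP = ∀m_1. ((c < -1 → 2*c + 2*m_1 > 11) ∧ ((¬(c < -1)) → j < 2*c - 5))


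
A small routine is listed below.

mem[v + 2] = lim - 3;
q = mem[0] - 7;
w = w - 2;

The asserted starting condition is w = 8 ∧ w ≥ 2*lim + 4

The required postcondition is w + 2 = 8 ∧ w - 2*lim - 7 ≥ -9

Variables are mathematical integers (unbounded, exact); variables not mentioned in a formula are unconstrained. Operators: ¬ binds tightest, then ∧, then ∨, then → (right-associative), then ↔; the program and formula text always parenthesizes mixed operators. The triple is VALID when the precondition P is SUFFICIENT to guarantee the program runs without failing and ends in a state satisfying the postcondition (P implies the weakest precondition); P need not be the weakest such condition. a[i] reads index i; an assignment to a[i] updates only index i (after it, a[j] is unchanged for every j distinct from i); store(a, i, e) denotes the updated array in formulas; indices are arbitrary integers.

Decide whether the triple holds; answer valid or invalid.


Working backward. After the program, the postcondition w + 2 = 8 ∧ w - 2*lim - 7 ≥ -9 must hold; in canonical form it is w = 6 ∧ w ≥ 2*lim - 2.
Before w := w - 2: w = 8 ∧ w ≥ 2*lim
Before q := mem[0] - 7: w = 8 ∧ w ≥ 2*lim
Before mem[v + 2] := lim - 3: w = 8 ∧ w ≥ 2*lim
The weakest precondition is w = 8 ∧ w ≥ 2*lim.
Check whether w = 8 ∧ w ≥ 2*lim + 4 implies it.
Every state satisfying the precondition satisfies the weakest precondition: the implication holds.
Answer: valid


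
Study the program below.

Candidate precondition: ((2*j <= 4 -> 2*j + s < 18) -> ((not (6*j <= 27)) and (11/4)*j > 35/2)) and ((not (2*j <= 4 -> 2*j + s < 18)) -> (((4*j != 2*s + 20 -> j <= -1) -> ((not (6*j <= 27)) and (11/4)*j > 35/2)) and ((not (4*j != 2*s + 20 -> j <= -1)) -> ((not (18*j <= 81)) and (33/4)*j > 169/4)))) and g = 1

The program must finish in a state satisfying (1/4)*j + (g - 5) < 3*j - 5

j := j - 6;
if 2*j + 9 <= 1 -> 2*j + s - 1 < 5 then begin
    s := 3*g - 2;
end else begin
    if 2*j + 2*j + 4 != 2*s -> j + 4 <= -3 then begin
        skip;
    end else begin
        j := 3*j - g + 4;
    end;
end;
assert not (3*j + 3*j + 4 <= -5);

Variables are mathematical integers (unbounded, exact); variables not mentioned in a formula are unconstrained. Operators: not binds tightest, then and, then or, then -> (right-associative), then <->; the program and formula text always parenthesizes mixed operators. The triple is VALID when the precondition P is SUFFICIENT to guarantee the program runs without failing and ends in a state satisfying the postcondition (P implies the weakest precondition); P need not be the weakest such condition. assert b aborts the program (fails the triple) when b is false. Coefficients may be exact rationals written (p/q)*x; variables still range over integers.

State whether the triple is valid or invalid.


Working backward. After the program, the postcondition (1/4)*j + (g - 5) < 3*j - 5 must hold; in canonical form it is g < (11/4)*j.
Before assert not (3*j + 3*j + 4 <= -5): (not (6*j <= -9)) and g < (11/4)*j
Then branch requires (not (6*j <= -9)) and g < (11/4)*j; else branch requires ((4*j != 2*s - 4 -> j <= -7) -> ((not (6*j <= -9)) and g < (11/4)*j)) and ((not (4*j != 2*s - 4 -> j <= -7)) -> ((not (18*j <= 6*g - 33)) and (15/4)*g < (33/4)*j + 11)).
Before the if: ((2*j <= -8 -> 2*j + s < 6) -> ((not (6*j <= -9)) and g < (11/4)*j)) and ((not (2*j <= -8 -> 2*j + s < 6)) -> (((4*j != 2*s - 4 -> j <= -7) -> ((not (6*j <= -9)) and g < (11/4)*j)) and ((not (4*j != 2*s - 4 -> j <= -7)) -> ((not (18*j <= 6*g - 33)) and (15/4)*g < (33/4)*j + 11))))
Before j := j - 6: ((2*j <= 4 -> 2*j + s < 18) -> ((not (6*j <= 27)) and g < (11/4)*j - 33/2)) and ((not (2*j <= 4 -> 2*j + s < 18)) -> (((4*j != 2*s + 20 -> j <= -1) -> ((not (6*j <= 27)) and g < (11/4)*j - 33/2)) and ((not (4*j != 2*s + 20 -> j <= -1)) -> ((not (18*j <= 6*g + 75)) and (15/4)*g < (33/4)*j - 77/2))))
The weakest precondition is ((2*j <= 4 -> 2*j + s < 18) -> ((not (6*j <= 27)) and g < (11/4)*j - 33/2)) and ((not (2*j <= 4 -> 2*j + s < 18)) -> (((4*j != 2*s + 20 -> j <= -1) -> ((not (6*j <= 27)) and g < (11/4)*j - 33/2)) and ((not (4*j != 2*s + 20 -> j <= -1)) -> ((not (18*j <= 6*g + 75)) and (15/4)*g < (33/4)*j - 77/2)))).
Check whether ((2*j <= 4 -> 2*j + s < 18) -> ((not (6*j <= 27)) and (11/4)*j > 35/2)) and ((not (2*j <= 4 -> 2*j + s < 18)) -> (((4*j != 2*s + 20 -> j <= -1) -> ((not (6*j <= 27)) and (11/4)*j > 35/2)) and ((not (4*j != 2*s + 20 -> j <= -1)) -> ((not (18*j <= 81)) and (33/4)*j > 169/4)))) and g = 1 implies it.
Every state satisfying the precondition satisfies the weakest precondition: the implication holds.
Answer: valid


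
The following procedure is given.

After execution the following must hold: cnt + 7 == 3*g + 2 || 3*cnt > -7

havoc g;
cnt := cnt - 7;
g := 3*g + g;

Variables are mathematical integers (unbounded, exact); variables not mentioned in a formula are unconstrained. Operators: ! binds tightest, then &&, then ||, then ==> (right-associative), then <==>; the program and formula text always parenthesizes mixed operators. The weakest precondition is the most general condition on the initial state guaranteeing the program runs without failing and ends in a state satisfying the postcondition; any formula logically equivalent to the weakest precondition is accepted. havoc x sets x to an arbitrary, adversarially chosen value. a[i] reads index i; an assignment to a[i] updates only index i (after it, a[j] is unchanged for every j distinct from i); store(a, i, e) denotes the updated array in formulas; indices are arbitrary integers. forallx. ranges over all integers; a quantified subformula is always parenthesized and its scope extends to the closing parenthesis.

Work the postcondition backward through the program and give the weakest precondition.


Working backward. After the program, the postcondition cnt + 7 == 3*g + 2 || 3*cnt > -7 must hold; in canonical form it is cnt == 3*g - 5 || 3*cnt > -7.
Before g := 3*g + g: cnt == 12*g - 5 || 3*cnt > -7
Before cnt := cnt - 7: cnt == 12*g + 2 || 3*cnt > 14
Before havoc g: forall g_1. (cnt == 12*g_1 + 2 || 3*cnt > 14)
Answer: WP = forall g_1. (cnt == 12*g_1 + 2 || 3*cnt > 14)


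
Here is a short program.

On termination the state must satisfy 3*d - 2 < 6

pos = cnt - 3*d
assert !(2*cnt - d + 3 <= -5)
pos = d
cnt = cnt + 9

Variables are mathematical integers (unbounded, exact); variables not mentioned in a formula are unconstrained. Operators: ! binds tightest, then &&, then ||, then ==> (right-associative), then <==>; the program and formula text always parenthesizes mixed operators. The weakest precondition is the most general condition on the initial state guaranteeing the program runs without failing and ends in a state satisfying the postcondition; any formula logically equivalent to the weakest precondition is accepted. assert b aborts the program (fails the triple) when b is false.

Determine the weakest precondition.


Working backward. After the program, the postcondition 3*d - 2 < 6 must hold; in canonical form it is 3*d < 8.
Before cnt := cnt + 9: 3*d < 8
Before pos := d: 3*d < 8
Before assert !(2*cnt - d + 3 <= -5): (!(2*cnt <= d - 8)) && 3*d < 8
Before pos := cnt - 3*d: (!(2*cnt <= d - 8)) && 3*d < 8
Answer: WP = (!(2*cnt <= d - 8)) && 3*d < 8


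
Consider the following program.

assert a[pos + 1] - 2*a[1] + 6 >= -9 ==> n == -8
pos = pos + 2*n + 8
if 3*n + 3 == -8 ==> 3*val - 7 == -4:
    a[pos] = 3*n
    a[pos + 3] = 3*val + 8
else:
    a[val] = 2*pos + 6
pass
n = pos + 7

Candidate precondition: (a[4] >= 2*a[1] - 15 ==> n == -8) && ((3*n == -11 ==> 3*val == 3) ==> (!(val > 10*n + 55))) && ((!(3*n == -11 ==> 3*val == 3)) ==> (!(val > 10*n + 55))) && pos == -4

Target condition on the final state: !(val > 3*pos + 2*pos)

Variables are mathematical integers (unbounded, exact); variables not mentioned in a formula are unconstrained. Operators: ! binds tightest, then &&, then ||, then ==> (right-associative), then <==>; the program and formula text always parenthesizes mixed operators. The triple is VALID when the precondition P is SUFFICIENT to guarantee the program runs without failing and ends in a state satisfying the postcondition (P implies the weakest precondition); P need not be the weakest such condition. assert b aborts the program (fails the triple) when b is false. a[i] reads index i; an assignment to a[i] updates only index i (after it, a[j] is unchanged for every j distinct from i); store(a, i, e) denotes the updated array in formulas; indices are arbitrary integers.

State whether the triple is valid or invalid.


Working backward. After the program, the postcondition !(val > 3*pos + 2*pos) must hold; in canonical form it is !(val > 5*pos).
Before n := pos + 7: !(val > 5*pos)
Before skip: !(val > 5*pos)
Then branch requires !(val > 5*pos); else branch requires !(val > 5*pos).
Before the if: ((3*n == -11 ==> 3*val == 3) ==> (!(val > 5*pos))) && ((!(3*n == -11 ==> 3*val == 3)) ==> (!(val > 5*pos)))
Before pos := pos + 2*n + 8: ((3*n == -11 ==> 3*val == 3) ==> (!(val > 10*n + 5*pos + 40))) && ((!(3*n == -11 ==> 3*val == 3)) ==> (!(val > 10*n + 5*pos + 40)))
Before assert a[pos + 1] - 2*a[1] + 6 >= -9 ==> n == -8: (a[pos + 1] >= 2*a[1] - 15 ==> n == -8) && ((3*n == -11 ==> 3*val == 3) ==> (!(val > 10*n + 5*pos + 40))) && ((!(3*n == -11 ==> 3*val == 3)) ==> (!(val > 10*n + 5*pos + 40)))
The weakest precondition is (a[pos + 1] >= 2*a[1] - 15 ==> n == -8) && ((3*n == -11 ==> 3*val == 3) ==> (!(val > 10*n + 5*pos + 40))) && ((!(3*n == -11 ==> 3*val == 3)) ==> (!(val > 10*n + 5*pos + 40))).
Check whether (a[4] >= 2*a[1] - 15 ==> n == -8) && ((3*n == -11 ==> 3*val == 3) ==> (!(val > 10*n + 55))) && ((!(3*n == -11 ==> 3*val == 3)) ==> (!(val > 10*n + 55))) && pos == -4 implies it.
Countermodel: at the initial state a = {[-3] = 0, [1] = 0, [4] = -16, elsewhere 0}, n = 0, pos = -4, val = 21, the precondition holds but the weakest precondition fails.
Answer: invalid


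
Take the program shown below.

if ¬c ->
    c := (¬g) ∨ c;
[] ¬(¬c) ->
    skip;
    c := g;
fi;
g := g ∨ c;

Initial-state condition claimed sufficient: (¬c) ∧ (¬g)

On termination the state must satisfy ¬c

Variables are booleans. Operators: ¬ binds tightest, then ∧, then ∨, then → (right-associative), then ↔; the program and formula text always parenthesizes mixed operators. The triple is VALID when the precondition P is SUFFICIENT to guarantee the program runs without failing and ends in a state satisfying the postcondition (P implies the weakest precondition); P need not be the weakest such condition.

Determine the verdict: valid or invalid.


Working backward. After the program, ¬c must hold.
Before g := g ∨ c: ¬c
Then branch requires ¬((¬g) ∨ c); else branch requires ¬g.
Before the if: ((¬c) → (¬((¬g) ∨ c))) ∧ (c → (¬g))
The weakest precondition is ((¬c) → (¬((¬g) ∨ c))) ∧ (c → (¬g)).
Check whether (¬c) ∧ (¬g) implies it.
Countermodel: at the initial state c = false, g = false, the precondition holds but the weakest precondition fails.
Answer: invalid


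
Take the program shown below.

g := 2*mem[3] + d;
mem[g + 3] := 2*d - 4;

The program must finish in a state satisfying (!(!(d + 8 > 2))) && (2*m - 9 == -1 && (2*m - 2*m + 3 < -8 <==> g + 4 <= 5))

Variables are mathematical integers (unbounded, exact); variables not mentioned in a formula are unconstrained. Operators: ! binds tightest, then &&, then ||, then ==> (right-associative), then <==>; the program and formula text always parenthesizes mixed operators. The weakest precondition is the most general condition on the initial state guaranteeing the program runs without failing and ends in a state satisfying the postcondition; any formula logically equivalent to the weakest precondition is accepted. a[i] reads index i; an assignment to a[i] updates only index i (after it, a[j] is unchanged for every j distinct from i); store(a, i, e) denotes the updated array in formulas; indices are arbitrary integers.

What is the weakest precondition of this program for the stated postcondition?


Working backward. After the program, the postcondition (!(!(d + 8 > 2))) && (2*m - 9 == -1 && (2*m - 2*m + 3 < -8 <==> g + 4 <= 5)) must hold; in canonical form it is d > -6 && 2*m == 8 && (!(g <= 1)).
Before mem[g + 3] := 2*d - 4: d > -6 && 2*m == 8 && (!(g <= 1))
Before g := 2*mem[3] + d: d > -6 && 2*m == 8 && (!(2*mem[3] + d <= 1))
Answer: WP = d > -6 && 2*m == 8 && (!(2*mem[3] + d <= 1))


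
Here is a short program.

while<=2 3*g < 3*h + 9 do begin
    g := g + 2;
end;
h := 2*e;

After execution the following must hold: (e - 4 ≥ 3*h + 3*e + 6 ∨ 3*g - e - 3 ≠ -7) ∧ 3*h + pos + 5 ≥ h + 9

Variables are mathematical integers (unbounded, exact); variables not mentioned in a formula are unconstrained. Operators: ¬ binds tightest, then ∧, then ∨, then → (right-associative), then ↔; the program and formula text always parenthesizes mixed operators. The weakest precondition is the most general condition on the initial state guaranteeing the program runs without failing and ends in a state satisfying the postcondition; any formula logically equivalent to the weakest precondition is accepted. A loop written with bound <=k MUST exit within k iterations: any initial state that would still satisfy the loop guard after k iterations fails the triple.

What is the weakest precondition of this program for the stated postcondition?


Working backward. After the program, the postcondition (e - 4 ≥ 3*h + 3*e + 6 ∨ 3*g - e - 3 ≠ -7) ∧ 3*h + pos + 5 ≥ h + 9 must hold; in canonical form it is (2*e + 3*h ≤ -10 ∨ 3*g ≠ e - 4) ∧ 2*h + pos ≥ 4.
Before h := 2*e: (8*e ≤ -10 ∨ 3*g ≠ e - 4) ∧ 4*e + pos ≥ 4
Before the loop (bound <=2), unroll the exhaustion recursion (WP_0 = exit-now case; WP_j = one more guarded iteration, up to j = 2):
  WP_0: (¬(3*g < 3*h + 9)) ∧ (8*e ≤ -10 ∨ 3*g ≠ e - 4) ∧ 4*e + pos ≥ 4
  WP_1: (3*g < 3*h + 9 → ((¬(3*g < 3*h + 3)) ∧ (8*e ≤ -10 ∨ 3*g ≠ e - 10) ∧ 4*e + pos ≥ 4)) ∧ ((¬(3*g < 3*h + 9)) → ((8*e ≤ -10 ∨ 3*g ≠ e - 4) ∧ 4*e + pos ≥ 4))
  WP_2: (3*g < 3*h + 9 → ((3*g < 3*h + 3 → ((¬(3*g < 3*h - 3)) ∧ (8*e ≤ -10 ∨ 3*g ≠ e - 16) ∧ 4*e + pos ≥ 4)) ∧ ((¬(3*g < 3*h + 3)) → ((8*e ≤ -10 ∨ 3*g ≠ e - 10) ∧ 4*e + pos ≥ 4)))) ∧ ((¬(3*g < 3*h + 9)) → ((8*e ≤ -10 ∨ 3*g ≠ e - 4) ∧ 4*e + pos ≥ 4))
So before the loop: (3*g < 3*h + 9 → ((3*g < 3*h + 3 → ((¬(3*g < 3*h - 3)) ∧ (8*e ≤ -10 ∨ 3*g ≠ e - 16) ∧ 4*e + pos ≥ 4)) ∧ ((¬(3*g < 3*h + 3)) → ((8*e ≤ -10 ∨ 3*g ≠ e - 10) ∧ 4*e + pos ≥ 4)))) ∧ ((¬(3*g < 3*h + 9)) → ((8*e ≤ -10 ∨ 3*g ≠ e - 4) ∧ 4*e + pos ≥ 4))
Answer: WP = (3*g < 3*h + 9 → ((3*g < 3*h + 3 → ((¬(3*g < 3*h - 3)) ∧ (8*e ≤ -10 ∨ 3*g ≠ e - 16) ∧ 4*e + pos ≥ 4)) ∧ ((¬(3*g < 3*h + 3)) → ((8*e ≤ -10 ∨ 3*g ≠ e - 10) ∧ 4*e + pos ≥ 4)))) ∧ ((¬(3*g < 3*h + 9)) → ((8*e ≤ -10 ∨ 3*g ≠ e - 4) ∧ 4*e + pos ≥ 4))


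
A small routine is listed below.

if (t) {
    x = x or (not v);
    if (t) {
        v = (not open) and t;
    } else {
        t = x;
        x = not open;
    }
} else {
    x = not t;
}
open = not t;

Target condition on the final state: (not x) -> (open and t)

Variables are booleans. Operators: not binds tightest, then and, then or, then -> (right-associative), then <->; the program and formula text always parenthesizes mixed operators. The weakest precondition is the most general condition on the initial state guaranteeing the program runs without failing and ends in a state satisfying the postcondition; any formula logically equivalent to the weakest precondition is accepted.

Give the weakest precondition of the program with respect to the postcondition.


Working backward. After the program, (not x) -> (open and t) must hold.
Before open := not t: x
Then branch requires (t -> (x or (not v))) and ((not t) -> (not open)); else branch requires not t.
Before the if: t -> ((t -> (x or (not v))) and ((not t) -> (not open)))
Answer: WP = t -> ((t -> (x or (not v))) and ((not t) -> (not open)))


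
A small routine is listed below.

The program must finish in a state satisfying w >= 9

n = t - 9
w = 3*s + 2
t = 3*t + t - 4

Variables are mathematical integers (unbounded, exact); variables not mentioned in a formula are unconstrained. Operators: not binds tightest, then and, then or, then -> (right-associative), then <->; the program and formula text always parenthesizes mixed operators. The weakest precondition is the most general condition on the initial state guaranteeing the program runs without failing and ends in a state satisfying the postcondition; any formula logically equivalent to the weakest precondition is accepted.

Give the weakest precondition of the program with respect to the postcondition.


Working backward. After the program, w >= 9 must hold.
Before t := 3*t + t - 4: w >= 9
Before w := 3*s + 2: 3*s >= 7
Before n := t - 9: 3*s >= 7
Answer: WP = 3*s >= 7


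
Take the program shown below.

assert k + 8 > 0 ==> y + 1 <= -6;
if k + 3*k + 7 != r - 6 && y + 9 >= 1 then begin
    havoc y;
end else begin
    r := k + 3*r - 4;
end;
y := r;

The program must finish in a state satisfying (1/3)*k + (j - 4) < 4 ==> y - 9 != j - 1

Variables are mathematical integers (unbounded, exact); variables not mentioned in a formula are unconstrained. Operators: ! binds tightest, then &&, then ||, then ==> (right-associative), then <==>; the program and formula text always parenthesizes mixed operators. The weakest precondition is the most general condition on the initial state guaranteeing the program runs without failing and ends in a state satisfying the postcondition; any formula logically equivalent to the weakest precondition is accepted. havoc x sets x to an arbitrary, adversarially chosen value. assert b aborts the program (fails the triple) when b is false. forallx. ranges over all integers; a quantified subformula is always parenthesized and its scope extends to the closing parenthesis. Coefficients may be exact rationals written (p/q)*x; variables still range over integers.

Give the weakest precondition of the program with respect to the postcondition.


Working backward. After the program, the postcondition (1/3)*k + (j - 4) < 4 ==> y - 9 != j - 1 must hold; in canonical form it is j + (1/3)*k < 8 ==> y != j + 8.
Before y := r: j + (1/3)*k < 8 ==> r != j + 8
Then branch requires j + (1/3)*k < 8 ==> r != j + 8; else branch requires j + (1/3)*k < 8 ==> k + 3*r != j + 12.
Before the if: ((4*k != r - 13 && y >= -8) ==> (j + (1/3)*k < 8 ==> r != j + 8)) && ((!(4*k != r - 13 && y >= -8)) ==> (j + (1/3)*k < 8 ==> k + 3*r != j + 12))
Before assert k + 8 > 0 ==> y + 1 <= -6: (k > -8 ==> y <= -7) && ((4*k != r - 13 && y >= -8) ==> (j + (1/3)*k < 8 ==> r != j + 8)) && ((!(4*k != r - 13 && y >= -8)) ==> (j + (1/3)*k < 8 ==> k + 3*r != j + 12))
Answer: WP = (k > -8 ==> y <= -7) && ((4*k != r - 13 && y >= -8) ==> (j + (1/3)*k < 8 ==> r != j + 8)) && ((!(4*k != r - 13 && y >= -8)) ==> (j + (1/3)*k < 8 ==> k + 3*r != j + 12))


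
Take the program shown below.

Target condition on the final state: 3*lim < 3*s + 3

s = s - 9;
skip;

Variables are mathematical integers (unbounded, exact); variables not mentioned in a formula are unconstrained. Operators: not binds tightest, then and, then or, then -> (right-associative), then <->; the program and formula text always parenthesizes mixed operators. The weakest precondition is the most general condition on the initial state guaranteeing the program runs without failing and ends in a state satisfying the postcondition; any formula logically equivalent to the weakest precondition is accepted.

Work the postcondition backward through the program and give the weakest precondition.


Working backward. After the program, 3*lim < 3*s + 3 must hold.
Before skip: 3*lim < 3*s + 3
Before s := s - 9: 3*lim < 3*s - 24
Answer: WP = 3*lim < 3*s - 24


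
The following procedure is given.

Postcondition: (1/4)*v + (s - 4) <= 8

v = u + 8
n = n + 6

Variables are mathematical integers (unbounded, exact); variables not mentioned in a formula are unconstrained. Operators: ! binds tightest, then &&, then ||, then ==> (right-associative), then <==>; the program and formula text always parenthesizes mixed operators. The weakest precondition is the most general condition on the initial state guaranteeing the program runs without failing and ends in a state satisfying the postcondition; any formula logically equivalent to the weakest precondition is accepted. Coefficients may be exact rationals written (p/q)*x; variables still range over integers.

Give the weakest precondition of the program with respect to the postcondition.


Working backward. After the program, the postcondition (1/4)*v + (s - 4) <= 8 must hold; in canonical form it is s + (1/4)*v <= 12.
Before n := n + 6: s + (1/4)*v <= 12
Before v := u + 8: s + (1/4)*u <= 10
Answer: WP = s + (1/4)*u <= 10


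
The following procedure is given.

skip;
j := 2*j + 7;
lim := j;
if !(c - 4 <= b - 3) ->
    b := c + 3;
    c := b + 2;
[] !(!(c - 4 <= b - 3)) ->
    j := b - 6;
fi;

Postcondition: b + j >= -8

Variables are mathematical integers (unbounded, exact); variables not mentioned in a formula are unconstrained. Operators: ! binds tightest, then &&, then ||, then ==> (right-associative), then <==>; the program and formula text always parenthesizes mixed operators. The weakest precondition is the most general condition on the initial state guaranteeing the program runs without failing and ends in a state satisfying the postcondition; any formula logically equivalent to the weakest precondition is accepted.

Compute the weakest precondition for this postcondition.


Working backward. After the program, b + j >= -8 must hold.
Then branch requires c + j >= -11; else branch requires 2*b >= -2.
Before the if: ((!(c <= b + 1)) ==> c + j >= -11) && (c <= b + 1 ==> 2*b >= -2)
Before lim := j: ((!(c <= b + 1)) ==> c + j >= -11) && (c <= b + 1 ==> 2*b >= -2)
Before j := 2*j + 7: ((!(c <= b + 1)) ==> c + 2*j >= -18) && (c <= b + 1 ==> 2*b >= -2)
Before skip: ((!(c <= b + 1)) ==> c + 2*j >= -18) && (c <= b + 1 ==> 2*b >= -2)
Answer: WP = ((!(c <= b + 1)) ==> c + 2*j >= -18) && (c <= b + 1 ==> 2*b >= -2)


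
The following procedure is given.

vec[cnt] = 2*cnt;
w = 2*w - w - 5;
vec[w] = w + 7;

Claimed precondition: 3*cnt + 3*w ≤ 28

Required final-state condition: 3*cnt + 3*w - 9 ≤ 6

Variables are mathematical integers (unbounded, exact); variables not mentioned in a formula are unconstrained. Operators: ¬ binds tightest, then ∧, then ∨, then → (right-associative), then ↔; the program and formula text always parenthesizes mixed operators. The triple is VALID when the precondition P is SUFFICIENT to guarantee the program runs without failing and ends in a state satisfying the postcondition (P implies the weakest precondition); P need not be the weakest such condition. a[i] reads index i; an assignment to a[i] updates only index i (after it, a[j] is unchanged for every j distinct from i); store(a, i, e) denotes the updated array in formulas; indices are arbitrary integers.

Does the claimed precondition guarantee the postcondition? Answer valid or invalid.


Working backward. After the program, the postcondition 3*cnt + 3*w - 9 ≤ 6 must hold; in canonical form it is 3*cnt + 3*w ≤ 15.
Before vec[w] := w + 7: 3*cnt + 3*w ≤ 15
Before w := 2*w - w - 5: 3*cnt + 3*w ≤ 30
Before vec[cnt] := 2*cnt: 3*cnt + 3*w ≤ 30
The weakest precondition is 3*cnt + 3*w ≤ 30.
Check whether 3*cnt + 3*w ≤ 28 implies it.
Every state satisfying the precondition satisfies the weakest precondition: the implication holds.
Answer: valid


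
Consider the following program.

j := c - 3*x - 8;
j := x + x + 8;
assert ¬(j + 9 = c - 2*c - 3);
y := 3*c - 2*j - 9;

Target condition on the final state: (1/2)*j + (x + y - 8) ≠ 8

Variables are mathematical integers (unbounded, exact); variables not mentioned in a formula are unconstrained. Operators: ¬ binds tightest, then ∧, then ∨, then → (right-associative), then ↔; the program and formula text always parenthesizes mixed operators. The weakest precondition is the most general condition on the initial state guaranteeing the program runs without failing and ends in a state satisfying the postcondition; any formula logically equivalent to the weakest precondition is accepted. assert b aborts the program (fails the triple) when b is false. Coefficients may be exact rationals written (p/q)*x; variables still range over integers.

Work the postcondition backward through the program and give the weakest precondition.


Working backward. After the program, the postcondition (1/2)*j + (x + y - 8) ≠ 8 must hold; in canonical form it is (1/2)*j + x + y ≠ 16.
Before y := 3*c - 2*j - 9: 3*c + x ≠ (3/2)*j + 25
Before assert ¬(j + 9 = c - 2*c - 3): (¬(c + j = -12)) ∧ 3*c + x ≠ (3/2)*j + 25
Before j := x + x + 8: (¬(c + 2*x = -20)) ∧ 3*c ≠ 2*x + 37
Before j := c - 3*x - 8: (¬(c + 2*x = -20)) ∧ 3*c ≠ 2*x + 37
Answer: WP = (¬(c + 2*x = -20)) ∧ 3*c ≠ 2*x + 37


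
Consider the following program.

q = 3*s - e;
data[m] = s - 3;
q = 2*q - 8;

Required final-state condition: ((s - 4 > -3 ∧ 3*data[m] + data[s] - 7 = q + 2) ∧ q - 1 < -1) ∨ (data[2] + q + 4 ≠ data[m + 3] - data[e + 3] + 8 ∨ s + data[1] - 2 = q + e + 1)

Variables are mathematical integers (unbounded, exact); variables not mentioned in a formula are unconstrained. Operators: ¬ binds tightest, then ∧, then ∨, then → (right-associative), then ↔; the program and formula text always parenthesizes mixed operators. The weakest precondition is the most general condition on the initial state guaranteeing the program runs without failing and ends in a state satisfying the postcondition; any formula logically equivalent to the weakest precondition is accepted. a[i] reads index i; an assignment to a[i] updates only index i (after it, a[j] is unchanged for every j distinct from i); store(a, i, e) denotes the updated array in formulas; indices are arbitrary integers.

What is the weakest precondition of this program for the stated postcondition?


Working backward. After the program, the postcondition ((s - 4 > -3 ∧ 3*data[m] + data[s] - 7 = q + 2) ∧ q - 1 < -1) ∨ (data[2] + q + 4 ≠ data[m + 3] - data[e + 3] + 8 ∨ s + data[1] - 2 = q + e + 1) must hold; in canonical form it is (s > 1 ∧ 3*data[m] + data[s] = q + 9 ∧ q < 0) ∨ data[e + 3] + data[2] + q ≠ data[m + 3] + 4 ∨ data[1] + s = e + q + 3.
Before q := 2*q - 8: (s > 1 ∧ 3*data[m] + data[s] = 2*q + 1 ∧ 2*q < 8) ∨ data[e + 3] + data[2] + 2*q ≠ data[m + 3] + 12 ∨ data[1] + s = e + 2*q - 5
Before data[m] := s - 3: (s > 1 ∧ 3*store(data, m, s - 3)[m] + store(data, m, s - 3)[s] = 2*q + 1 ∧ 2*q < 8) ∨ store(data, m, s - 3)[e + 3] + store(data, m, s - 3)[2] + 2*q ≠ store(data, m, s - 3)[m + 3] + 12 ∨ store(data, m, s - 3)[1] + s = e + 2*q - 5
Before q := 3*s - e: (s > 1 ∧ 3*store(data, m, s - 3)[m] + store(data, m, s - 3)[s] + 2*e = 6*s + 1 ∧ 6*s < 2*e + 8) ∨ store(data, m, s - 3)[e + 3] + store(data, m, s - 3)[2] + 6*s ≠ store(data, m, s - 3)[m + 3] + 2*e + 12 ∨ store(data, m, s - 3)[1] + e = 5*s - 5
Answer: WP = (s > 1 ∧ 3*store(data, m, s - 3)[m] + store(data, m, s - 3)[s] + 2*e = 6*s + 1 ∧ 6*s < 2*e + 8) ∨ store(data, m, s - 3)[e + 3] + store(data, m, s - 3)[2] + 6*s ≠ store(data, m, s - 3)[m + 3] + 2*e + 12 ∨ store(data, m, s - 3)[1] + e = 5*s - 5


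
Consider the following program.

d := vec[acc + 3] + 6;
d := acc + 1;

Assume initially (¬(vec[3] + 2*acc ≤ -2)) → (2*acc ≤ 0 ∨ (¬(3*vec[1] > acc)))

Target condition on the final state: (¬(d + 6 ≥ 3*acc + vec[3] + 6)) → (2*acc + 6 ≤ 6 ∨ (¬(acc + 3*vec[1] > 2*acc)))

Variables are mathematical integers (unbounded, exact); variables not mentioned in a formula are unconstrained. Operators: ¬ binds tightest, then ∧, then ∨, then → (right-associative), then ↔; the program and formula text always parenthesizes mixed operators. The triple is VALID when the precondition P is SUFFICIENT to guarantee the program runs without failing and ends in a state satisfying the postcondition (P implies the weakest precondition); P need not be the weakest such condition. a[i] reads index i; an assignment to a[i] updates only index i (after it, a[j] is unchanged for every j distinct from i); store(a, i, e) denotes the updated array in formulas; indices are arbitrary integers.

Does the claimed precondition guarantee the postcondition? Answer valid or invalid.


Working backward. After the program, the postcondition (¬(d + 6 ≥ 3*acc + vec[3] + 6)) → (2*acc + 6 ≤ 6 ∨ (¬(acc + 3*vec[1] > 2*acc))) must hold; in canonical form it is (¬(d ≥ vec[3] + 3*acc)) → (2*acc ≤ 0 ∨ (¬(3*vec[1] > acc))).
Before d := acc + 1: (¬(vec[3] + 2*acc ≤ 1)) → (2*acc ≤ 0 ∨ (¬(3*vec[1] > acc)))
Before d := vec[acc + 3] + 6: (¬(vec[3] + 2*acc ≤ 1)) → (2*acc ≤ 0 ∨ (¬(3*vec[1] > acc)))
The weakest precondition is (¬(vec[3] + 2*acc ≤ 1)) → (2*acc ≤ 0 ∨ (¬(3*vec[1] > acc))).
Check whether (¬(vec[3] + 2*acc ≤ -2)) → (2*acc ≤ 0 ∨ (¬(3*vec[1] > acc))) implies it.
Every state satisfying the precondition satisfies the weakest precondition: the implication holds.
Answer: valid


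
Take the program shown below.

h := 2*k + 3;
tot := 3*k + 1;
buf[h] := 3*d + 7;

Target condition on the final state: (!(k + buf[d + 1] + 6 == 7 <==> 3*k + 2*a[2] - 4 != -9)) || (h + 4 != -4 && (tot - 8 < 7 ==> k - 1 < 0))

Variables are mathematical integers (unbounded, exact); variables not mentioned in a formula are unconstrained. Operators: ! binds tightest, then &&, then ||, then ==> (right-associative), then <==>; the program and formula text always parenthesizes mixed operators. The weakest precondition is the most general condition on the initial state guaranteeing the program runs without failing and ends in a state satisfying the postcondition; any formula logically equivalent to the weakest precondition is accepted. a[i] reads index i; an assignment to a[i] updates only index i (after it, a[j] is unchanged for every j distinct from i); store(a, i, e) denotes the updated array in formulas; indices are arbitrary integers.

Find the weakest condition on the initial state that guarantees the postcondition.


Working backward. After the program, the postcondition (!(k + buf[d + 1] + 6 == 7 <==> 3*k + 2*a[2] - 4 != -9)) || (h + 4 != -4 && (tot - 8 < 7 ==> k - 1 < 0)) must hold; in canonical form it is (!(buf[d + 1] + k == 1 <==> 2*a[2] + 3*k != -5)) || (h != -8 && (tot < 15 ==> k < 1)).
Before buf[h] := 3*d + 7: (!(store(buf, h, 3*d + 7)[d + 1] + k == 1 <==> 2*a[2] + 3*k != -5)) || (h != -8 && (tot < 15 ==> k < 1))
Before tot := 3*k + 1: (!(store(buf, h, 3*d + 7)[d + 1] + k == 1 <==> 2*a[2] + 3*k != -5)) || (h != -8 && (3*k < 14 ==> k < 1))
Before h := 2*k + 3: (!(store(buf, 2*k + 3, 3*d + 7)[d + 1] + k == 1 <==> 2*a[2] + 3*k != -5)) || (2*k != -11 && (3*k < 14 ==> k < 1))
Answer: WP = (!(store(buf, 2*k + 3, 3*d + 7)[d + 1] + k == 1 <==> 2*a[2] + 3*k != -5)) || (2*k != -11 && (3*k < 14 ==> k < 1))


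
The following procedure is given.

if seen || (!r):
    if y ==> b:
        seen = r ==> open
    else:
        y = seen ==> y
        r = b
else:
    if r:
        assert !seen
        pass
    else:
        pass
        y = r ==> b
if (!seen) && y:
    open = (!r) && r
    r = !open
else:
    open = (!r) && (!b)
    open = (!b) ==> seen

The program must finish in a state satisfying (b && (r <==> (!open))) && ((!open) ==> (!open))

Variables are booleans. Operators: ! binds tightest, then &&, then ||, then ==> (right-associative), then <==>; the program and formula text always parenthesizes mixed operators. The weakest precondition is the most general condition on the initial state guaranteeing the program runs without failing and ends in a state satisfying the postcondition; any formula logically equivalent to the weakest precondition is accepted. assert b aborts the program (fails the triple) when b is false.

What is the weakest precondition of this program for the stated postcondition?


Working backward. After the program, the postcondition (b && (r <==> (!open))) && ((!open) ==> (!open)) must hold; in canonical form it is b && (r <==> (!open)).
Then branch requires b; else branch requires b && (r <==> (!((!b) ==> seen))).
Before the if: (((!seen) && y) ==> b) && ((!((!seen) && y)) ==> (b && (r <==> (!((!b) ==> seen)))))
Then branch requires ((y ==> b) ==> ((((!(r ==> open)) && y) ==> b) && ((!((!(r ==> open)) && y)) ==> (b && (r <==> (!((!b) ==> (r ==> open)))))))) && ((!(y ==> b)) ==> ((((!seen) && (seen ==> y)) ==> b) && ((!((!seen) && (seen ==> y))) ==> (b && (b <==> (!((!b) ==> seen))))))); else branch requires (r ==> ((!seen) && (((!seen) && y) ==> b) && ((!((!seen) && y)) ==> (b && (r <==> (!((!b) ==> seen))))))) && ((!r) ==> ((((!seen) && (r ==> b)) ==> b) && ((!((!seen) && (r ==> b))) ==> (b && (r <==> (!((!b) ==> seen))))))).
Before the if: ((seen || (!r)) ==> (((y ==> b) ==> ((((!(r ==> open)) && y) ==> b) && ((!((!(r ==> open)) && y)) ==> (b && (r <==> (!((!b) ==> (r ==> open)))))))) && ((!(y ==> b)) ==> ((((!seen) && (seen ==> y)) ==> b) && ((!((!seen) && (seen ==> y))) ==> (b && (b <==> (!((!b) ==> seen))))))))) && ((!(seen || (!r))) ==> ((r ==> ((!seen) && (((!seen) && y) ==> b) && ((!((!seen) && y)) ==> (b && (r <==> (!((!b) ==> seen))))))) && ((!r) ==> ((((!seen) && (r ==> b)) ==> b) && ((!((!seen) && (r ==> b))) ==> (b && (r <==> (!((!b) ==> seen)))))))))
Answer: WP = ((seen || (!r)) ==> (((y ==> b) ==> ((((!(r ==> open)) && y) ==> b) && ((!((!(r ==> open)) && y)) ==> (b && (r <==> (!((!b) ==> (r ==> open)))))))) && ((!(y ==> b)) ==> ((((!seen) && (seen ==> y)) ==> b) && ((!((!seen) && (seen ==> y))) ==> (b && (b <==> (!((!b) ==> seen))))))))) && ((!(seen || (!r))) ==> ((r ==> ((!seen) && (((!seen) && y) ==> b) && ((!((!seen) && y)) ==> (b && (r <==> (!((!b) ==> seen))))))) && ((!r) ==> ((((!seen) && (r ==> b)) ==> b) && ((!((!seen) && (r ==> b))) ==> (b && (r <==> (!((!b) ==> seen)))))))))
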